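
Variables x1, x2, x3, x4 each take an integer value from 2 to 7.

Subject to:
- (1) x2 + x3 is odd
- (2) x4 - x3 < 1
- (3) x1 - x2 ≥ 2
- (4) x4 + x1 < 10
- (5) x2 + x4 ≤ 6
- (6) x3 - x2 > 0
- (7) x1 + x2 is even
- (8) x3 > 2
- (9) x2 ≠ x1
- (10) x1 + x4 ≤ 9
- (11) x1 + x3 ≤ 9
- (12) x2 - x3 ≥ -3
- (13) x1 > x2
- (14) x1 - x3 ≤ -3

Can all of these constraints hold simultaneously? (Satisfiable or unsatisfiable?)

Constraints 3, 12, and 14 give x2 − x3 ≥ -3, x3 − x1 ≥ 3, x1 − x2 ≥ 2.
Adding all 3 inequalities: the left sides telescope to 0, and the right sides sum to (-3) + 3 + 2 = 2. So 0 ≥ 2, which is false.

Unsatisfiable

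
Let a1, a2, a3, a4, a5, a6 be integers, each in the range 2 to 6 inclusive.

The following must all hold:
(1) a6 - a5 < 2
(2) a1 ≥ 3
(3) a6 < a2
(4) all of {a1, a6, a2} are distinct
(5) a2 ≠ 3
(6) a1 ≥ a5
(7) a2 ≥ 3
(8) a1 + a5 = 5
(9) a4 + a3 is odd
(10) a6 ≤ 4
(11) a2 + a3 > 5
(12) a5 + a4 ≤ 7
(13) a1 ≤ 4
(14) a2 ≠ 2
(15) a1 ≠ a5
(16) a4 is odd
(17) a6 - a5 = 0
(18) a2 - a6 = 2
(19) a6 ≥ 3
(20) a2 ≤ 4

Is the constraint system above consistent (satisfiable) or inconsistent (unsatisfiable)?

Constraints 2, 7, 10, 13, 19, and 20 confine each of a1, a6, a2 to the 2 values {3, 4}.
Constraint 4 requires all 3 of them to be distinct, but only 2 values are available — impossible by the pigeonhole principle.

Unsatisfiable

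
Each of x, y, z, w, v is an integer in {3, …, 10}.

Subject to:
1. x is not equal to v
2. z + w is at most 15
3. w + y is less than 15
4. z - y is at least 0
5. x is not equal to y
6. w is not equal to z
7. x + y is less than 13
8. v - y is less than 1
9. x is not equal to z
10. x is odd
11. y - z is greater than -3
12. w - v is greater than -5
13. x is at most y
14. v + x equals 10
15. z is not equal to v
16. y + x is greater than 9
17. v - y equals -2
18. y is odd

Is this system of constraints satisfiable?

Try x = 3, y = 9, z = 10, w = 3, v = 7.
Check constraint 2: z + w = 13; constraint 3: w + y = 12. The remaining constraints are straightforward to verify.

Satisfiable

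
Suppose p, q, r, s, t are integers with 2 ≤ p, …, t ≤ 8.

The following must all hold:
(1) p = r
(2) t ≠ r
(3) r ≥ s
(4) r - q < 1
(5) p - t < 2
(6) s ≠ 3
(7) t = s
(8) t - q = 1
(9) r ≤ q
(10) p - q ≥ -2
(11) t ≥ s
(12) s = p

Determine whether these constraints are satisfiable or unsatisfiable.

Unsatisfiable

From constraints 1, 7, and 12, t = s = p = r, so t = r. But constraint 2 says t ≠ r. Contradiction.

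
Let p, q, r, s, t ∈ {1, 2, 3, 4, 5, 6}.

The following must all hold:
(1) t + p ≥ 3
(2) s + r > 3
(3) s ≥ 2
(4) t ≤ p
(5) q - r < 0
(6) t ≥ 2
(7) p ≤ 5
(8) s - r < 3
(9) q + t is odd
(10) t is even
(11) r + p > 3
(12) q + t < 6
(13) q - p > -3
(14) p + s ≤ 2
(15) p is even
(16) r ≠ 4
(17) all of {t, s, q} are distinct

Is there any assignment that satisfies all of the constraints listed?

Unsatisfiable

From constraints 4 and 6: p ≥ t ≥ 2. From constraint 3: s ≥ 2. Hence p + s ≥ 4. But constraint 14 requires p + s ≤ 2, and 2 < 4. Contradiction.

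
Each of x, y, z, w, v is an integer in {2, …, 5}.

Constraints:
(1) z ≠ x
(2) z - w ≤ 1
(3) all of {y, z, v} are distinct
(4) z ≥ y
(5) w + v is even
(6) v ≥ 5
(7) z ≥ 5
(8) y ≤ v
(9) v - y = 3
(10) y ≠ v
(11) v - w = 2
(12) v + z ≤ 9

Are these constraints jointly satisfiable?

From constraint 6: v ≥ 5. From constraint 7: z ≥ 5. Hence v + z ≥ 10. But constraint 12 requires v + z ≤ 9, and 9 < 10. Contradiction.

Unsatisfiable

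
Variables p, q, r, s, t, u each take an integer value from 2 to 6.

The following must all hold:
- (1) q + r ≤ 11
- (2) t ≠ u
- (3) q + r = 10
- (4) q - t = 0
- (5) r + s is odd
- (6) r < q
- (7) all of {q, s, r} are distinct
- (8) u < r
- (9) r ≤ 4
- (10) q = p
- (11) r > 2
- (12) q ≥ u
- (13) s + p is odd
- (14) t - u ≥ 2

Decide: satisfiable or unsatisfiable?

One satisfying assignment is p = 6, q = 6, r = 4, s = 3, t = 6, u = 2.
For the less obvious constraints — constraint 1: q + r = 10; constraint 3: q + r = 10; constraint 4: q - t = 0 — and the others hold by inspection.

Satisfiable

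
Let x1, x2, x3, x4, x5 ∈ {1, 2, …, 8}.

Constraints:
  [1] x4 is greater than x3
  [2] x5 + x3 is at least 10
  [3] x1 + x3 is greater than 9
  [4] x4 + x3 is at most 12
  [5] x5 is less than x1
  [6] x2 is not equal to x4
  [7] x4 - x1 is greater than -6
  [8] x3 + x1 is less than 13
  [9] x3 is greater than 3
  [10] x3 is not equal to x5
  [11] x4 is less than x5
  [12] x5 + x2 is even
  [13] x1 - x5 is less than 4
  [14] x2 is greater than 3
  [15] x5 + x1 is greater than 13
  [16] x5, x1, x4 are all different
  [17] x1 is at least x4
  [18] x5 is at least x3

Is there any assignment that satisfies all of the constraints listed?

Setting (x1, x2, x3, x4, x5) = (8, 6, 4, 5, 6) satisfies everything: constraint 2: x5 + x3 = 10; constraint 3: x1 + x3 = 12; constraint 4: x4 + x3 = 9, and the others follow.

Satisfiable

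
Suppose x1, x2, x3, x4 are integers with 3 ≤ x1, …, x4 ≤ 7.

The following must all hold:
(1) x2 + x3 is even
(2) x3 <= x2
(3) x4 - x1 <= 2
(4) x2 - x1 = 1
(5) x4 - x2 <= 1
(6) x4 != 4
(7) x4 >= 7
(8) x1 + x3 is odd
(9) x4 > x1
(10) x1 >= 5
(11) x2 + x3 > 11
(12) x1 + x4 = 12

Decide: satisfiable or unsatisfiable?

Satisfiable

Take x1 = 5, x2 = 6, x3 = 6, x4 = 7. Then constraint 3: x4 - x1 = 2; constraint 4: x2 - x1 = 1, and every other listed constraint is also met.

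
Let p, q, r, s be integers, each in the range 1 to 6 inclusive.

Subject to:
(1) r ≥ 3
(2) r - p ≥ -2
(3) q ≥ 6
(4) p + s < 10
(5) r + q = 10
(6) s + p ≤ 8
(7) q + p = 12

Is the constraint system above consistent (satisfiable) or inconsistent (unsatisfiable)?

Satisfiable

Setting (p, q, r, s) = (6, 6, 4, 2) satisfies everything: constraint 2: r - p = -2; constraint 4: p + s = 8, and the others follow.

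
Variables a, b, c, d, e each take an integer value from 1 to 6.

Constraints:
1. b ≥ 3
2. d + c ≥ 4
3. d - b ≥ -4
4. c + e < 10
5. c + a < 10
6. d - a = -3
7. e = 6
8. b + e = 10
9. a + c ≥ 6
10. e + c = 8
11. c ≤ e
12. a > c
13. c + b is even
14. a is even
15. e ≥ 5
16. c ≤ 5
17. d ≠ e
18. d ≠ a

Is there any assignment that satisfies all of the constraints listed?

Setting (a, b, c, d, e) = (6, 4, 2, 3, 6) satisfies everything: constraint 2: d + c = 5; constraint 3: d - b = -1; constraint 4: c + e = 8, and the others follow.

Satisfiable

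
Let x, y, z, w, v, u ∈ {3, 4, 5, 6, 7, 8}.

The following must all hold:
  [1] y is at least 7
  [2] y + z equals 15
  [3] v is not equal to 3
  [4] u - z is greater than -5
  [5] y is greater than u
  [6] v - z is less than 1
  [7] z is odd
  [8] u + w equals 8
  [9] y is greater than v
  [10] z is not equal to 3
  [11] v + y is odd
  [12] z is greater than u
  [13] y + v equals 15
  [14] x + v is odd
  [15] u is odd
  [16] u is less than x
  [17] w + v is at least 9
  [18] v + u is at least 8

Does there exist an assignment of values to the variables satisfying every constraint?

Try x = 4, y = 8, z = 7, w = 5, v = 7, u = 3.
Check constraint 2: y + z = 15; constraint 4: u - z = -4. The remaining constraints are straightforward to verify.

Satisfiable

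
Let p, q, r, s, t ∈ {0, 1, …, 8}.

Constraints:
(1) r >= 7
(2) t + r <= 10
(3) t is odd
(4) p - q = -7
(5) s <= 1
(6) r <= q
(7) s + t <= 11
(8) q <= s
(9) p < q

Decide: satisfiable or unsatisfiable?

From constraints 1 and 6: q ≥ r and r ≥ 7, so q ≥ 7. From constraints 5 and 8: q ≤ s and s ≤ 1, so q ≤ 1. But 1 < 7, so no value of q works.

Unsatisfiable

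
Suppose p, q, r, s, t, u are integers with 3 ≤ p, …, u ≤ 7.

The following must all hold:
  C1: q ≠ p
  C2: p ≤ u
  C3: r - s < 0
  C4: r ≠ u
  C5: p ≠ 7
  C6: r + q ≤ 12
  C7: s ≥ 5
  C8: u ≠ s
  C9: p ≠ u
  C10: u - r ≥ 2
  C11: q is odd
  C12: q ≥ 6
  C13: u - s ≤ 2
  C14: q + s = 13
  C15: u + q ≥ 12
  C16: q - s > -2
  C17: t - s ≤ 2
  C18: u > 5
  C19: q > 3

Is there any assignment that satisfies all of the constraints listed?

Satisfiable

One satisfying assignment is p = 3, q = 7, r = 3, s = 6, t = 7, u = 7.
For the less obvious constraints — constraint 3: r - s = -3; constraint 6: r + q = 10; constraint 10: u - r = 4 — and the others hold by inspection.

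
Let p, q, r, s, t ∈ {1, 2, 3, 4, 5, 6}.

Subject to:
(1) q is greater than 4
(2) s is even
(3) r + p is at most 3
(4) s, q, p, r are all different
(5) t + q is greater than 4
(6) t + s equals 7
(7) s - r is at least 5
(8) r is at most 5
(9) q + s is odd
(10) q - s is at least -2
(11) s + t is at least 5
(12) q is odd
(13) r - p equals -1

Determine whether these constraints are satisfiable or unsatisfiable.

Satisfiable

Try p = 2, q = 5, r = 1, s = 6, t = 1.
Check constraint 3: r + p = 3; constraint 5: t + q = 6. The remaining constraints are straightforward to verify.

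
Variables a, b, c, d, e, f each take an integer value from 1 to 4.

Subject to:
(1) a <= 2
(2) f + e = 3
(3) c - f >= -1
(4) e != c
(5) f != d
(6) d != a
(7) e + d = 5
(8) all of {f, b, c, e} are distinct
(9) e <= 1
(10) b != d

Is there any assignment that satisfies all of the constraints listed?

Try a = 2, b = 3, c = 4, d = 4, e = 1, f = 2.
Check constraint 2: f + e = 3; constraint 3: c - f = 2; constraint 7: e + d = 5. The remaining constraints are straightforward to verify.

Satisfiable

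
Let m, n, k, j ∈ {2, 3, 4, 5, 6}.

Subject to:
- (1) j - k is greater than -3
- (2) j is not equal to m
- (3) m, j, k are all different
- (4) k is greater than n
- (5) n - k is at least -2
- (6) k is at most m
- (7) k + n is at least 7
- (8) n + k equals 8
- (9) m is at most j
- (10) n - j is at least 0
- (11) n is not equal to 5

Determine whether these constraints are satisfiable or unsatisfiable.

Unsatisfiable

Constraints 4, 6, 9, and 10 give k ≤ m, m ≤ j, j ≤ n, n < k. Chaining: k ≤ m ≤ j ≤ n < k, which forces k < k — impossible.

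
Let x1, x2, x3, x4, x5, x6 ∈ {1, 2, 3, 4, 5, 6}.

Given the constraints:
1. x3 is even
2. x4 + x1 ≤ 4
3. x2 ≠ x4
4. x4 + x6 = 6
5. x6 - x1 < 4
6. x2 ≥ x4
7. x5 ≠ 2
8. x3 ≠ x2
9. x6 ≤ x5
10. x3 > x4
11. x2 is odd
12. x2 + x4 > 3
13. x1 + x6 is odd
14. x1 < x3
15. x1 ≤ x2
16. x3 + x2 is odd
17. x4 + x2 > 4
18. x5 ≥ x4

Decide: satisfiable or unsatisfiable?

Satisfiable

One satisfying assignment is x1 = 2, x2 = 5, x3 = 6, x4 = 1, x5 = 5, x6 = 5.
For the less obvious constraints — constraint 2: x4 + x1 = 3; constraint 4: x4 + x6 = 6 — and the others hold by inspection.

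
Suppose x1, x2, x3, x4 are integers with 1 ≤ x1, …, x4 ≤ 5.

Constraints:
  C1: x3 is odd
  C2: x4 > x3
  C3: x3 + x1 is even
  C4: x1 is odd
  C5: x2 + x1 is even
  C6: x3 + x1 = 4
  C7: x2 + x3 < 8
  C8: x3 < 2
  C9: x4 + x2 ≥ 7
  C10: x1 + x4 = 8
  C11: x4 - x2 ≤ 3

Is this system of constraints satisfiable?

The assignment x1 = 3, x2 = 5, x3 = 1, x4 = 5 works:
  constraint 6 holds since x3 + x1 = 4.
  constraint 7 holds since x2 + x3 = 6.
  constraint 9 holds since x4 + x2 = 10.
The rest check out directly.

Satisfiable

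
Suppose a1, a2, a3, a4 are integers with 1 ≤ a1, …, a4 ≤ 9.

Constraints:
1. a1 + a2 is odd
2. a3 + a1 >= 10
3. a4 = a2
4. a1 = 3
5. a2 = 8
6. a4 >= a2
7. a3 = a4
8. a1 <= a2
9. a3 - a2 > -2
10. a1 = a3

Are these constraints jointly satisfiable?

Unsatisfiable

Constraint 4 fixes a1 = 3 and constraint 5 fixes a2 = 8. Constraints 3, 7, and 10 give a1 = a3 = a4 = a2, so a1 = a2. But 3 ≠ 8 — contradiction.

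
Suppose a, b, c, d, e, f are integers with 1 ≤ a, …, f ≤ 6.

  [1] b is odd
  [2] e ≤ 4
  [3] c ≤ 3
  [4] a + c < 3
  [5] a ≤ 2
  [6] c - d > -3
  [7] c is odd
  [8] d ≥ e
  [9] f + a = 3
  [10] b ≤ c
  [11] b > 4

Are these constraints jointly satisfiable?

Unsatisfiable

From constraint 11: b ≥ 5. From constraints 3 and 10: b ≤ c and c ≤ 3, so b ≤ 3. But 3 < 5, so no value of b works.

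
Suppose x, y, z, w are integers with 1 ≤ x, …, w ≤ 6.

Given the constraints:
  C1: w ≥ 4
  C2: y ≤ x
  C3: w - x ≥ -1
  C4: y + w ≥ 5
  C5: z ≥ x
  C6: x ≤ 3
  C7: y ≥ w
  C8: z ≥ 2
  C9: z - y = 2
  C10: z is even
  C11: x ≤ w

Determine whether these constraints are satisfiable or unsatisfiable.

Unsatisfiable

From constraints 1 and 7: y ≥ w and w ≥ 4, so y ≥ 4. From constraints 2 and 6: y ≤ x and x ≤ 3, so y ≤ 3. But 3 < 4, so no value of y works.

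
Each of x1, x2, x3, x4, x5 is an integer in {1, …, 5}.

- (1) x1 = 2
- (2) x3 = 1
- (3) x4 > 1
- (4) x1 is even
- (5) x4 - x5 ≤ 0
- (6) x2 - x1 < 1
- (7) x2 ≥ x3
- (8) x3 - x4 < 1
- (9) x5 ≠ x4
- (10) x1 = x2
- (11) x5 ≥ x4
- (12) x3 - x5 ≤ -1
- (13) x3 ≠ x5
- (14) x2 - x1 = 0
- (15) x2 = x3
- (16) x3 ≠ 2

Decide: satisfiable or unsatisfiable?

Constraint 1 fixes x1 = 2 and constraint 2 fixes x3 = 1. Constraints 10 and 15 give x1 = x2 = x3, so x1 = x3. But 2 ≠ 1 — contradiction.

Unsatisfiable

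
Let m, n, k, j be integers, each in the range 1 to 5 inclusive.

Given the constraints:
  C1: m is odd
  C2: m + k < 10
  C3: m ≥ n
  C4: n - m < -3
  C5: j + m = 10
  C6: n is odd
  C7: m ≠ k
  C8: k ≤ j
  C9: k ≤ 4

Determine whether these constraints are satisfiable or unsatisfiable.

Satisfiable

Take m = 5, n = 1, k = 4, j = 5. Then constraint 2: m + k = 9; constraint 4: n - m = -4; constraint 5: j + m = 10, and every other listed constraint is also met.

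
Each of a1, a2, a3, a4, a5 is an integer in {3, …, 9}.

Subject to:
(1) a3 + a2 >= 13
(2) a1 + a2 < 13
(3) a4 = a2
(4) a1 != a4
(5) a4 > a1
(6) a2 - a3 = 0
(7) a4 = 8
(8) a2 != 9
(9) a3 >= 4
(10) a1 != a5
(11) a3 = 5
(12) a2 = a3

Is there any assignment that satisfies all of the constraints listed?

Constraint 7 fixes a4 = 8 and constraint 11 fixes a3 = 5. Constraints 3 and 12 give a4 = a2 = a3, so a4 = a3. But 8 ≠ 5 — contradiction.

Unsatisfiable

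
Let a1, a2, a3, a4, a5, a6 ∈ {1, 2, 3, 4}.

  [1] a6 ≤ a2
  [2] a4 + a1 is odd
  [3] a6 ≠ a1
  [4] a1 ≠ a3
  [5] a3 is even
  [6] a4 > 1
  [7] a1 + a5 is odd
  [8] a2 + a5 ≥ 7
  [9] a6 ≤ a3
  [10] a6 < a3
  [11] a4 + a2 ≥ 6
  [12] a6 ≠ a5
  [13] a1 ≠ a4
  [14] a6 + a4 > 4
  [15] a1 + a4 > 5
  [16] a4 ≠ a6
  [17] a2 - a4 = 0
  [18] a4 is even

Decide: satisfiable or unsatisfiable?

One satisfying assignment is a1 = 3, a2 = 4, a3 = 4, a4 = 4, a5 = 4, a6 = 1.
For the less obvious constraints — constraint 8: a2 + a5 = 8; constraint 11: a4 + a2 = 8; constraint 14: a6 + a4 = 5 — and the others hold by inspection.

Satisfiable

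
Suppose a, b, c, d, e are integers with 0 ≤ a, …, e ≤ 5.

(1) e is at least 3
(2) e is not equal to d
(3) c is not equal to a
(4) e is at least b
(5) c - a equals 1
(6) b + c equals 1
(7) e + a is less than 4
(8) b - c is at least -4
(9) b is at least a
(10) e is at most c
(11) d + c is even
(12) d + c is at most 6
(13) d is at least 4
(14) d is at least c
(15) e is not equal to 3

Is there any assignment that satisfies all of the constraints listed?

Unsatisfiable

From constraint 13: d ≥ 4. From constraints 1 and 10: c ≥ e ≥ 3. Hence d + c ≥ 7. But constraint 12 requires d + c ≤ 6, and 6 < 7. Contradiction.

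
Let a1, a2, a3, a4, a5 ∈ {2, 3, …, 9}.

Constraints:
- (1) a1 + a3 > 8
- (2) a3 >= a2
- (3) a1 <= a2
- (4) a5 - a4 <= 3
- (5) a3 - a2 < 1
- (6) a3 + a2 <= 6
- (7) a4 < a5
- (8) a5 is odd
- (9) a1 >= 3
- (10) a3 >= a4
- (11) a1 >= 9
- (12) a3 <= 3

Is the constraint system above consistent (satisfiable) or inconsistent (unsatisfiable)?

Unsatisfiable

From constraints 3 and 11: a2 ≥ a1 and a1 ≥ 9, so a2 ≥ 9. From constraints 2 and 12: a2 ≤ a3 and a3 ≤ 3, so a2 ≤ 3. But 3 < 9, so no value of a2 works.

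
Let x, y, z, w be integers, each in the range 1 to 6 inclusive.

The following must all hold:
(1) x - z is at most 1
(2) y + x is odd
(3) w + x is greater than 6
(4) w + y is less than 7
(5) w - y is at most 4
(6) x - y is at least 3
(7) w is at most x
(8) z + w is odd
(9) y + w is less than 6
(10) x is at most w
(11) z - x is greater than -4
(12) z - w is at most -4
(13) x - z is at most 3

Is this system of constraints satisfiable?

Unsatisfiable

Constraints 1, 5, 6, and 12 give y − w ≥ -4, w − z ≥ 4, z − x ≥ -1, x − y ≥ 3.
Adding all 4 inequalities: the left sides telescope to 0, and the right sides sum to (-4) + 4 + (-1) + 3 = 2. So 0 ≥ 2, which is false.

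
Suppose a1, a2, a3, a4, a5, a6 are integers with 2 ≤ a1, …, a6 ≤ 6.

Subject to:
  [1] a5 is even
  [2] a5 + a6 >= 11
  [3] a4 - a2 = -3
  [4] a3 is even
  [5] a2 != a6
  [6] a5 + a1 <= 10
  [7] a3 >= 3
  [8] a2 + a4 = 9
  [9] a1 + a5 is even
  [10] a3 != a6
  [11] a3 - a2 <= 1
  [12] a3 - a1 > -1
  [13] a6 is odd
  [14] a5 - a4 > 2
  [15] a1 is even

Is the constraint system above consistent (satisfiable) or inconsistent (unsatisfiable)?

Try a1 = 2, a2 = 6, a3 = 4, a4 = 3, a5 = 6, a6 = 5.
Check constraint 2: a5 + a6 = 11; constraint 3: a4 - a2 = -3. The remaining constraints are straightforward to verify.

Satisfiable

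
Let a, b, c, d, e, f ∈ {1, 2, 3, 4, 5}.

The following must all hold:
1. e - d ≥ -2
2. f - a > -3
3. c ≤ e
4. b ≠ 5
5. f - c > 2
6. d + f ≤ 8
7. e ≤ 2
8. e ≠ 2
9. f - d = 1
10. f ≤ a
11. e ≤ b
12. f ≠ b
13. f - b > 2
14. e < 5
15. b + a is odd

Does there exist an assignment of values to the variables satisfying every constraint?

Satisfiable

Take a = 4, b = 1, c = 1, d = 3, e = 1, f = 4. Then constraint 1: e - d = -2; constraint 2: f - a = 0, and every other listed constraint is also met.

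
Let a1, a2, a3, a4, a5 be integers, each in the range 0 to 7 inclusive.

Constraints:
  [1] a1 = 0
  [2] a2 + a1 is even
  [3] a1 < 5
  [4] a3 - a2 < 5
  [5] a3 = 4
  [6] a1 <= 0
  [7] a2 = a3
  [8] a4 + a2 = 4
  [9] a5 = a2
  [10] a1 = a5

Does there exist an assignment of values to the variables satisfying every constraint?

Constraint 1 fixes a1 = 0 and constraint 5 fixes a3 = 4. Constraints 7, 9, and 10 give a1 = a5 = a2 = a3, so a1 = a3. But 0 ≠ 4 — contradiction.

Unsatisfiable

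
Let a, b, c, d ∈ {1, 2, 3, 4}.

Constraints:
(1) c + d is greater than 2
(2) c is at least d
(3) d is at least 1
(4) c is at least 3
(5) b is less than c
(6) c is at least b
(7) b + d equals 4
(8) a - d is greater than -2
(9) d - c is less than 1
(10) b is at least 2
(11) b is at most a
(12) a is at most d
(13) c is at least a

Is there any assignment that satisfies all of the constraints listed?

Take a = 2, b = 2, c = 3, d = 2. Then constraint 1: c + d = 5; constraint 7: b + d = 4; constraint 8: a - d = 0, and every other listed constraint is also met.

Satisfiable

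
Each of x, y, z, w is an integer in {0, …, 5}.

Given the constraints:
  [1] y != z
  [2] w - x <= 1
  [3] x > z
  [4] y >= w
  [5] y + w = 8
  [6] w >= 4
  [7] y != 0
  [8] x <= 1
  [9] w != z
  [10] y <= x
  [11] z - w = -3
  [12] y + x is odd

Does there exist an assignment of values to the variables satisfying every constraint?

Unsatisfiable

From constraints 4 and 6: y ≥ w and w ≥ 4, so y ≥ 4. From constraints 8 and 10: y ≤ x and x ≤ 1, so y ≤ 1. But 1 < 4, so no value of y works.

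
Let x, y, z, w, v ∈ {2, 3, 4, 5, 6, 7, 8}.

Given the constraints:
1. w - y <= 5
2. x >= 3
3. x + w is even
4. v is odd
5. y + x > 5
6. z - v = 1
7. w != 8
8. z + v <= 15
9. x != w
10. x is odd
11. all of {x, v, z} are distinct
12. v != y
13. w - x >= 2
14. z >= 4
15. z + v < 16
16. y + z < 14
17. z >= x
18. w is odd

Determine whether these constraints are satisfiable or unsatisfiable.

Satisfiable

Try x = 3, y = 3, z = 8, w = 7, v = 7.
Check constraint 1: w - y = 4; constraint 5: y + x = 6. The remaining constraints are straightforward to verify.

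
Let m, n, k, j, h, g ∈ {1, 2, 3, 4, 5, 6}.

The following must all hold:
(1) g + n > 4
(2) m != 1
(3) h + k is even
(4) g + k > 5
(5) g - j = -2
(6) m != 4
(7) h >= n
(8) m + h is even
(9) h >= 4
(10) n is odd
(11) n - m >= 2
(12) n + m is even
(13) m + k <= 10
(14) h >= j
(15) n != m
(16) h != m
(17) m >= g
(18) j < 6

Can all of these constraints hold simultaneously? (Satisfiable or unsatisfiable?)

The assignment m = 3, n = 5, k = 5, j = 3, h = 5, g = 1 works:
  constraint 1 holds since g + n = 6.
  constraint 4 holds since g + k = 6.
The rest check out directly.

Satisfiable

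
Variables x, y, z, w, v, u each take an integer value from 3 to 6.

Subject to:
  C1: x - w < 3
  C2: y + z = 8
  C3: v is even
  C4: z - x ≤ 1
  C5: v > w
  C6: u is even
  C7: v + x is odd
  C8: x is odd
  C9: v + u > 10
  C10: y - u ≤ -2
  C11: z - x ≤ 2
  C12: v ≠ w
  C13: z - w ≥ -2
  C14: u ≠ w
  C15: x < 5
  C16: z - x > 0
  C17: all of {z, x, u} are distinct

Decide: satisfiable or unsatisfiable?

Satisfiable

One satisfying assignment is x = 3, y = 4, z = 4, w = 3, v = 6, u = 6.
For the less obvious constraints — constraint 1: x - w = 0; constraint 2: y + z = 8; constraint 4: z - x = 1 — and the others hold by inspection.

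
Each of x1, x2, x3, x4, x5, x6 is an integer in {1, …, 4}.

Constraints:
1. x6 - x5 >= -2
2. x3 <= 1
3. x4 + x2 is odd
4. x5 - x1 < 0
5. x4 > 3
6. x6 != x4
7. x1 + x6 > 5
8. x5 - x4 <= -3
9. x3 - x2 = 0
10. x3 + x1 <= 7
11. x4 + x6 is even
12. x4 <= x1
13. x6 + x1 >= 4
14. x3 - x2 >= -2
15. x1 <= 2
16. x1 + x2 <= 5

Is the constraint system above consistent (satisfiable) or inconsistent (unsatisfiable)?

From constraint 5: x4 ≥ 4. From constraints 12 and 15: x4 ≤ x1 and x1 ≤ 2, so x4 ≤ 2. But 2 < 4, so no value of x4 works.

Unsatisfiable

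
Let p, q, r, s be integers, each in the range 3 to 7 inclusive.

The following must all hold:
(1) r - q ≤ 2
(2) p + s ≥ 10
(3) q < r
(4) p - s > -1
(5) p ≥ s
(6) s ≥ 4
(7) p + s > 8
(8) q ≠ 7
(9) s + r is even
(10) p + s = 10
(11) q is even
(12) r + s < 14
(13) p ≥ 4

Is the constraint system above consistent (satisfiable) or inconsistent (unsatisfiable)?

Setting (p, q, r, s) = (5, 6, 7, 5) satisfies everything: constraint 1: r - q = 1; constraint 2: p + s = 10, and the others follow.

Satisfiable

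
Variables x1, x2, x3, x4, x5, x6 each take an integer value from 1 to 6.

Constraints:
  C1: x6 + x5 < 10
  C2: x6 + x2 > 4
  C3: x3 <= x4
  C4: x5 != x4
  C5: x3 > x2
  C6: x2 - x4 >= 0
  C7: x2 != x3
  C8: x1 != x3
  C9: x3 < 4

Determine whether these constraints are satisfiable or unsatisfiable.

Unsatisfiable

Constraints 3, 5, and 6 give x3 ≤ x4, x4 ≤ x2, x2 < x3. Chaining: x3 ≤ x4 ≤ x2 < x3, which forces x3 < x3 — impossible.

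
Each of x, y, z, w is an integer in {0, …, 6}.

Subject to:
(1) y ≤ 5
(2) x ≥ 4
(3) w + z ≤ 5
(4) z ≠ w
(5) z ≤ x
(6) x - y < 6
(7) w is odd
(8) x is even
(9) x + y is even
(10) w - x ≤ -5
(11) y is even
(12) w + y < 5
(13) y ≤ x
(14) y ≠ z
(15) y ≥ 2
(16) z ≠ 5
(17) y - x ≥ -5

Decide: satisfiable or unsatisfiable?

Satisfiable

Take x = 6, y = 2, z = 4, w = 1. Then constraint 3: w + z = 5; constraint 6: x - y = 4, and every other listed constraint is also met.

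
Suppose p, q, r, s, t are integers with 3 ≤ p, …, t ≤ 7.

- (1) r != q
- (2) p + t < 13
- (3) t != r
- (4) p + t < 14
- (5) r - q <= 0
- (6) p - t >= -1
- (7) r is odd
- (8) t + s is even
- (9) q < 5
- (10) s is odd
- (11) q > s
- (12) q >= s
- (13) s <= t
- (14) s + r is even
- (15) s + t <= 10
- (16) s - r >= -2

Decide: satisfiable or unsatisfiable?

Satisfiable

The assignment p = 7, q = 4, r = 3, s = 3, t = 5 works:
  constraint 2 holds since p + t = 12.
  constraint 4 holds since p + t = 12.
The rest check out directly.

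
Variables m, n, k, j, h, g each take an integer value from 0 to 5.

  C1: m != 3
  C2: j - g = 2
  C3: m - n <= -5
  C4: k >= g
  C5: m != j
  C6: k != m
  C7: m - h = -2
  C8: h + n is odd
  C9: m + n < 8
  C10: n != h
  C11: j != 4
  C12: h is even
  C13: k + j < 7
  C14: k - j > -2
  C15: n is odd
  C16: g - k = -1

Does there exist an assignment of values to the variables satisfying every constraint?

Satisfiable

The assignment m = 0, n = 5, k = 2, j = 3, h = 2, g = 1 works:
  constraint 2 holds since j - g = 2.
  constraint 3 holds since m - n = -5.
The rest check out directly.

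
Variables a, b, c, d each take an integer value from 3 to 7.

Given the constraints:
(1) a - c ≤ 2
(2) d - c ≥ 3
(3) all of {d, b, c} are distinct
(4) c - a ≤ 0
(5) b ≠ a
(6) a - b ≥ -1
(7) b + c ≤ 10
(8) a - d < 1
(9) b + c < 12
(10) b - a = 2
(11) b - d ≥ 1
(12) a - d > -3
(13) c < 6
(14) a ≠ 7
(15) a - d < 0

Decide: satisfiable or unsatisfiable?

Constraints 1, 2, 6, and 11 give a − b ≥ -1, b − d ≥ 1, d − c ≥ 3, c − a ≥ -2.
Adding all 4 inequalities: the left sides telescope to 0, and the right sides sum to (-1) + 1 + 3 + (-2) = 1. So 0 ≥ 1, which is false.

Unsatisfiable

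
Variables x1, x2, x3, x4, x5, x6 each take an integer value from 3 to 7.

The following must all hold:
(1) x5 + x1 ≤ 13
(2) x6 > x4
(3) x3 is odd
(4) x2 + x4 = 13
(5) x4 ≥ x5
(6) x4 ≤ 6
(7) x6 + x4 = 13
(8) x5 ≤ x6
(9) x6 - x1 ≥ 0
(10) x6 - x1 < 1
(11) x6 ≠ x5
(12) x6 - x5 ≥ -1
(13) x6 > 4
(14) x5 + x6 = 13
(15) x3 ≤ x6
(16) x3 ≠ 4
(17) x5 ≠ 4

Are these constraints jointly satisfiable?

Satisfiable

Try x1 = 7, x2 = 7, x3 = 7, x4 = 6, x5 = 6, x6 = 7.
Check constraint 1: x5 + x1 = 13; constraint 4: x2 + x4 = 13; constraint 7: x6 + x4 = 13. The remaining constraints are straightforward to verify.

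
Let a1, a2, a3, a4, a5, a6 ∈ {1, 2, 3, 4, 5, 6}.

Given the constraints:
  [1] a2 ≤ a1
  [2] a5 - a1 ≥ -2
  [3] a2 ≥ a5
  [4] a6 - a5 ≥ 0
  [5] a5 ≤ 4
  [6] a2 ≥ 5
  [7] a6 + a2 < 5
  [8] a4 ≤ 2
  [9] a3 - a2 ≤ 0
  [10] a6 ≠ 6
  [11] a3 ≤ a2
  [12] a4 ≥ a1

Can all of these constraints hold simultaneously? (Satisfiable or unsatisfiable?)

Unsatisfiable

From constraints 1 and 6: a1 ≥ a2 and a2 ≥ 5, so a1 ≥ 5. From constraints 8 and 12: a1 ≤ a4 and a4 ≤ 2, so a1 ≤ 2. But 2 < 5, so no value of a1 works.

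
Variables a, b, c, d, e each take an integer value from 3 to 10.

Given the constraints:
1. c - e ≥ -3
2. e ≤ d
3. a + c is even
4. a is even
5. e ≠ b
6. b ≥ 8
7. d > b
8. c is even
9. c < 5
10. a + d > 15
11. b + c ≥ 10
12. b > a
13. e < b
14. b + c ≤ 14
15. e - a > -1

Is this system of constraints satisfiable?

Satisfiable

Try a = 6, b = 8, c = 4, d = 10, e = 6.
Check constraint 1: c - e = -2; constraint 10: a + d = 16; constraint 11: b + c = 12. The remaining constraints are straightforward to verify.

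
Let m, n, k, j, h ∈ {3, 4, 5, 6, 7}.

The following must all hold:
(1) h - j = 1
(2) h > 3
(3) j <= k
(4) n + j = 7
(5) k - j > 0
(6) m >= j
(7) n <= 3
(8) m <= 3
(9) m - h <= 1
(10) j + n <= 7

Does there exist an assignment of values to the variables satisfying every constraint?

From constraint 7: n ≤ 3. From constraints 6 and 8: j ≤ m ≤ 3. Hence n + j ≤ 6. But constraint 4 requires n + j = 7, and 7 > 6. Contradiction.

Unsatisfiable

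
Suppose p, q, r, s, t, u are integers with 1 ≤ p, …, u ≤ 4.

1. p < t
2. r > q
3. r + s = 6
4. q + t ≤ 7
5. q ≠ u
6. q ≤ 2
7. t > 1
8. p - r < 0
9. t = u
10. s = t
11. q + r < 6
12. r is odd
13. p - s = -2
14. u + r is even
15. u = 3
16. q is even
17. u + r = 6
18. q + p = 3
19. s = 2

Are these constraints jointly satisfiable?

Unsatisfiable

Constraint 19 fixes s = 2 and constraint 15 fixes u = 3. Constraints 9 and 10 give s = t = u, so s = u. But 2 ≠ 3 — contradiction.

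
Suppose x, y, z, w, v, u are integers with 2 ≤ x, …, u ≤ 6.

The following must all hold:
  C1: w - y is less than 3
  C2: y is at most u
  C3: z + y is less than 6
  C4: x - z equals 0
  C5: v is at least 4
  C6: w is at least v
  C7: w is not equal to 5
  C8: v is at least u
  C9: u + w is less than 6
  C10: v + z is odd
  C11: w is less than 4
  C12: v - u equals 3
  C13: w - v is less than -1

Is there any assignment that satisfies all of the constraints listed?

Unsatisfiable

From constraints 5 and 6: w ≥ v and v ≥ 4, so w ≥ 4. From constraint 11: w ≤ 3. But 3 < 4, so no value of w works.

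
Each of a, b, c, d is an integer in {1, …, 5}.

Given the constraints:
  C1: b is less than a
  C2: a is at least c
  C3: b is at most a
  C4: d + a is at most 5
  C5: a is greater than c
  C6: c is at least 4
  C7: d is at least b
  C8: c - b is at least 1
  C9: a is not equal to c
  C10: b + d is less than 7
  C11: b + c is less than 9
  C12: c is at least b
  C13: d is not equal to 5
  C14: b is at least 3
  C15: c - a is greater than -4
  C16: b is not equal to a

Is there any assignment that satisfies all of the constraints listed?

From constraints 7 and 14: d ≥ b ≥ 3. From constraints 2 and 6: a ≥ c ≥ 4. Hence d + a ≥ 7. But constraint 4 requires d + a ≤ 5, and 5 < 7. Contradiction.

Unsatisfiable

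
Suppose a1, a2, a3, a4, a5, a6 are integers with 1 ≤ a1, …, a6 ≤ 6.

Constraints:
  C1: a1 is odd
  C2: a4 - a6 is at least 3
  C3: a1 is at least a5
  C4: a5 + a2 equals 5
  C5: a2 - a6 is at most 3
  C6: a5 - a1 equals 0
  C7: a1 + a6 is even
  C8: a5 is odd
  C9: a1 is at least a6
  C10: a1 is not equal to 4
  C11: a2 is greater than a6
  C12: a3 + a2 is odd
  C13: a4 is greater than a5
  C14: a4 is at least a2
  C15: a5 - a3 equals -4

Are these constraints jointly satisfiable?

Setting (a1, a2, a3, a4, a5, a6) = (1, 4, 5, 4, 1, 1) satisfies everything: constraint 2: a4 - a6 = 3; constraint 4: a5 + a2 = 5; constraint 5: a2 - a6 = 3, and the others follow.

Satisfiable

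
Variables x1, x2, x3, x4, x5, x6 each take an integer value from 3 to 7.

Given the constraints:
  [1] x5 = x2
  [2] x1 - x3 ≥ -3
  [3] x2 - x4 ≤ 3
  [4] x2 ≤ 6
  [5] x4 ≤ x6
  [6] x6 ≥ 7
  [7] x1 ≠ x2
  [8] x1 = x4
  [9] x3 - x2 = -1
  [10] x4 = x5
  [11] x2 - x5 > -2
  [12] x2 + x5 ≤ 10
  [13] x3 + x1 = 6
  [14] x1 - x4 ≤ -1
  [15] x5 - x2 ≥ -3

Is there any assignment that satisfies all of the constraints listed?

From constraints 1, 8, and 10, x1 = x4 = x5 = x2, so x1 = x2. But constraint 7 says x1 ≠ x2. Contradiction.

Unsatisfiable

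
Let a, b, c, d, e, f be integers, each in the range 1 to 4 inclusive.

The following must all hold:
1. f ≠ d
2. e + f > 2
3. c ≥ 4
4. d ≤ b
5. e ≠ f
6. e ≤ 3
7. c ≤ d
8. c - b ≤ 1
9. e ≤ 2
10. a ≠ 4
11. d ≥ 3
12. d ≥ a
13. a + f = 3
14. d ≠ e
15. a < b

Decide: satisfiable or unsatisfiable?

Take a = 2, b = 4, c = 4, d = 4, e = 2, f = 1. Then constraint 2: e + f = 3; constraint 8: c - b = 0; constraint 13: a + f = 3, and every other listed constraint is also met.

Satisfiable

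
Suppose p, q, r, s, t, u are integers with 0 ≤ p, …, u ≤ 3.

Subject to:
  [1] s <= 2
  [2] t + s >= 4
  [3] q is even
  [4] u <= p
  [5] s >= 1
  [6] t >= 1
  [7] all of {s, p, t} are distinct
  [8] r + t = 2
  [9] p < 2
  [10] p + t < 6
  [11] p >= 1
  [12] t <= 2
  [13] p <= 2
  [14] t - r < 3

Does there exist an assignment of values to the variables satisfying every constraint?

Unsatisfiable

Constraints 1, 5, 6, 11, 12, and 13 confine each of s, p, t to the 2 values {1, 2}.
Constraint 7 requires all 3 of them to be distinct, but only 2 values are available — impossible by the pigeonhole principle.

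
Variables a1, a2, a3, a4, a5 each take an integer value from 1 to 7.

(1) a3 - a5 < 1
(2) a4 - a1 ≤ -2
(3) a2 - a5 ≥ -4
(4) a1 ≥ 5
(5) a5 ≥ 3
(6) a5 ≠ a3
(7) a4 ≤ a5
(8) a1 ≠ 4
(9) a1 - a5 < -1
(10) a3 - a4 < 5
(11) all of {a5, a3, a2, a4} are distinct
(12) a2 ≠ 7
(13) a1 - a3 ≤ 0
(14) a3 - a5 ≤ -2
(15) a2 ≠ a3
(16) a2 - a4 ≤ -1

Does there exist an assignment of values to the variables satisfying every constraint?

Constraints 2, 3, 13, 14, and 16 give a2 − a5 ≥ -4, a5 − a3 ≥ 2, a3 − a1 ≥ 0, a1 − a4 ≥ 2, a4 − a2 ≥ 1.
Adding all 5 inequalities: the left sides telescope to 0, and the right sides sum to (-4) + 2 + 0 + 2 + 1 = 1. So 0 ≥ 1, which is false.

Unsatisfiable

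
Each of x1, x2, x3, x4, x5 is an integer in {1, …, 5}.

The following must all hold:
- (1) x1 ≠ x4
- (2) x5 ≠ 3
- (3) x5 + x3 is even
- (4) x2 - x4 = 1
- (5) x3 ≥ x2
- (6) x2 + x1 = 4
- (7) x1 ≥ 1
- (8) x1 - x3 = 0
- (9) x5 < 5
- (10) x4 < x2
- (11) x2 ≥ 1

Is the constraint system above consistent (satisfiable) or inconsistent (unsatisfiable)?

Satisfiable

Setting (x1, x2, x3, x4, x5) = (2, 2, 2, 1, 4) satisfies everything: constraint 4: x2 - x4 = 1; constraint 6: x2 + x1 = 4; constraint 8: x1 - x3 = 0, and the others follow.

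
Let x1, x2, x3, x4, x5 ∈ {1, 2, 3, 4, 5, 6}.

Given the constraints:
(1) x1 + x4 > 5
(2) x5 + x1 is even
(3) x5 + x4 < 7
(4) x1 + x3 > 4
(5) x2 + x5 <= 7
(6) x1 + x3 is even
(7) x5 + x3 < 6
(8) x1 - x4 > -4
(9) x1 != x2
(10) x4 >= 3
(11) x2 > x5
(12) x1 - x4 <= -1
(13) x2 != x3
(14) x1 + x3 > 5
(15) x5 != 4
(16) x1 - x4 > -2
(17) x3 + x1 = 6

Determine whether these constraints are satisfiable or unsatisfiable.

The assignment x1 = 3, x2 = 5, x3 = 3, x4 = 4, x5 = 1 works:
  constraint 1 holds since x1 + x4 = 7.
  constraint 3 holds since x5 + x4 = 5.
The rest check out directly.

Satisfiable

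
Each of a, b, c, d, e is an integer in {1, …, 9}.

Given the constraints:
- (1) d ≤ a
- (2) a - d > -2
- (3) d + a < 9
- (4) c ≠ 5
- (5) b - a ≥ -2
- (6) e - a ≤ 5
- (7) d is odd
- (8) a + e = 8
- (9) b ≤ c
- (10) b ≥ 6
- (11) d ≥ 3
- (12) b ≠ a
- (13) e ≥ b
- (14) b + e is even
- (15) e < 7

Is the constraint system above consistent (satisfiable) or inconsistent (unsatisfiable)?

From constraints 1 and 11: a ≥ d ≥ 3. From constraints 10 and 13: e ≥ b ≥ 6. Hence a + e ≥ 9. But constraint 8 requires a + e = 8, and 8 < 9. Contradiction.

Unsatisfiable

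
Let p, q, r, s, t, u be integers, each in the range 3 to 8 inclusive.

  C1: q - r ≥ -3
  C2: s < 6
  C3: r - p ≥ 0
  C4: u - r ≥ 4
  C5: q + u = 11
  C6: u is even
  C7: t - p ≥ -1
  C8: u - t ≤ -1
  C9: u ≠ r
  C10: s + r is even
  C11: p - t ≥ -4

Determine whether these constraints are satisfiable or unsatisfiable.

Constraints 3, 4, 8, and 11 give u − r ≥ 4, r − p ≥ 0, p − t ≥ -4, t − u ≥ 1.
Adding all 4 inequalities: the left sides telescope to 0, and the right sides sum to 4 + 0 + (-4) + 1 = 1. So 0 ≥ 1, which is false.

Unsatisfiable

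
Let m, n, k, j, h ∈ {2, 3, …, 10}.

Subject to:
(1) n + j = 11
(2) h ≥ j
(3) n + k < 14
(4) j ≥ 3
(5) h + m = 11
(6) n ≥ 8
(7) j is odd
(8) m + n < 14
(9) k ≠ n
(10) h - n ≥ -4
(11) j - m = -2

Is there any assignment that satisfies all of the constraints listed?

Setting (m, n, k, j, h) = (5, 8, 5, 3, 6) satisfies everything: constraint 1: n + j = 11; constraint 3: n + k = 13, and the others follow.

Satisfiable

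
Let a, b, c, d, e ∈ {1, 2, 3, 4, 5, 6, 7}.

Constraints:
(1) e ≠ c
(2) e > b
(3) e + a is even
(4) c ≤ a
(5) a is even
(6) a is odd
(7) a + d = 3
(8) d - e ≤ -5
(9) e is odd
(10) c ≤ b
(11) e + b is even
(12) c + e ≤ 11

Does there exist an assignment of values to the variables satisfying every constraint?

Constraint 9 makes e odd and constraint 5 makes a even, so e + a must be odd. Constraint 3 says e + a is even — contradiction.

Unsatisfiable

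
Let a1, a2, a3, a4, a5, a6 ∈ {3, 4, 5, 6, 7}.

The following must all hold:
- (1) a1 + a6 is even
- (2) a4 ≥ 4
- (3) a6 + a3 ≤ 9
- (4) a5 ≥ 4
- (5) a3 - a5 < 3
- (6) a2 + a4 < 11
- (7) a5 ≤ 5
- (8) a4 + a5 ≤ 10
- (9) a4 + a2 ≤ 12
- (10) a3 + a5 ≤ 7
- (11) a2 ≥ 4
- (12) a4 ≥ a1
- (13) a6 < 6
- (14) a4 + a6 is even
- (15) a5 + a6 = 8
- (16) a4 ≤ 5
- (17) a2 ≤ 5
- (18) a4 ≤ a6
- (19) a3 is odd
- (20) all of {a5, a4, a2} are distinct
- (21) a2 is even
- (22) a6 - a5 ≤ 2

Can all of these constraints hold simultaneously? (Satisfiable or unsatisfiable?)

Constraints 2, 4, 7, 11, 16, and 17 confine each of a5, a4, a2 to the 2 values {4, 5}.
Constraint 20 requires all 3 of them to be distinct, but only 2 values are available — impossible by the pigeonhole principle.

Unsatisfiable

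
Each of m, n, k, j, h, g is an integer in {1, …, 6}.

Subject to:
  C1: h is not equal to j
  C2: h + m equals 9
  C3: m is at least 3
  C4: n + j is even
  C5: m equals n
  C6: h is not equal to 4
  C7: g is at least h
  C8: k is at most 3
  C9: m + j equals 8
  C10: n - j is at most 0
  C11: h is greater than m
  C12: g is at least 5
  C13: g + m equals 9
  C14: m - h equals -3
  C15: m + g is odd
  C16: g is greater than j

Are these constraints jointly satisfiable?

The assignment m = 3, n = 3, k = 1, j = 5, h = 6, g = 6 works:
  constraint 2 holds since h + m = 9.
  constraint 9 holds since m + j = 8.
  constraint 10 holds since n - j = -2.
The rest check out directly.

Satisfiable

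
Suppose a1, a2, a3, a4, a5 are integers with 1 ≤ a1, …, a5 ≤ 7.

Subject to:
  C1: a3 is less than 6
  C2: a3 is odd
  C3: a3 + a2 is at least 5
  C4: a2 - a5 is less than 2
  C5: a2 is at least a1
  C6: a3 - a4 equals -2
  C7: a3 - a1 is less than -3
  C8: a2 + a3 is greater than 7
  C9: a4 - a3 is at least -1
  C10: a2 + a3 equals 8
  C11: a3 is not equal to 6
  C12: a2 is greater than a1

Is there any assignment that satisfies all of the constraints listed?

Setting (a1, a2, a3, a4, a5) = (6, 7, 1, 3, 7) satisfies everything: constraint 3: a3 + a2 = 8; constraint 4: a2 - a5 = 0; constraint 6: a3 - a4 = -2, and the others follow.

Satisfiable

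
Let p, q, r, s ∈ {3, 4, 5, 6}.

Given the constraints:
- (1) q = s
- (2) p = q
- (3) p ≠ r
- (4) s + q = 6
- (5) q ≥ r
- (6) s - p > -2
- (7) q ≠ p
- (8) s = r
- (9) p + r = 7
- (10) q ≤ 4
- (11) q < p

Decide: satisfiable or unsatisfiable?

Unsatisfiable

From constraints 1, 2, and 8, p = q = s = r, so p = r. But constraint 3 says p ≠ r. Contradiction.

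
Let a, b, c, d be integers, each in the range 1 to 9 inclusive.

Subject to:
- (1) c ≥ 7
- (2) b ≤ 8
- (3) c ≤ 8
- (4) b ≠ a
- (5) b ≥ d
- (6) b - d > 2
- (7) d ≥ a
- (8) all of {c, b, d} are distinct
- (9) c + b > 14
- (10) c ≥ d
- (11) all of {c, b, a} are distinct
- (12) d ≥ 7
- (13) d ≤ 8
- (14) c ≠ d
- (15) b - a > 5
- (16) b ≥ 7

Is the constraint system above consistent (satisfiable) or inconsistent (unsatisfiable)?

Unsatisfiable

Constraints 1, 2, 3, 12, 13, and 16 confine each of c, b, d to the 2 values {7, 8}.
Constraint 8 requires all 3 of them to be distinct, but only 2 values are available — impossible by the pigeonhole principle.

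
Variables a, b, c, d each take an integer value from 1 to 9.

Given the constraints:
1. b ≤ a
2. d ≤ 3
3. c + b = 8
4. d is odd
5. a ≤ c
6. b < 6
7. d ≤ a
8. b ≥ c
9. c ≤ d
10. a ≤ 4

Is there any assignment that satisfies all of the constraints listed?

From constraints 2 and 9: c ≤ d ≤ 3. From constraints 1 and 10: b ≤ a ≤ 4. Hence c + b ≤ 7. But constraint 3 requires c + b = 8, and 8 > 7. Contradiction.

Unsatisfiable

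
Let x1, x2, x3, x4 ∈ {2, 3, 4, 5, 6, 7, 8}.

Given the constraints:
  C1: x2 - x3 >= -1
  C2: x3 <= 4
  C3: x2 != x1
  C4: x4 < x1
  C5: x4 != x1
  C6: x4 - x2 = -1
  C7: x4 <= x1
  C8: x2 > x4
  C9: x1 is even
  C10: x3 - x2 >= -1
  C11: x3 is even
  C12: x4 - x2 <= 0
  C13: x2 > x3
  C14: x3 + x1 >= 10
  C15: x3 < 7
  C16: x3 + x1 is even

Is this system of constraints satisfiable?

Satisfiable

Setting (x1, x2, x3, x4) = (8, 5, 4, 4) satisfies everything: constraint 1: x2 - x3 = 1; constraint 6: x4 - x2 = -1; constraint 10: x3 - x2 = -1, and the others follow.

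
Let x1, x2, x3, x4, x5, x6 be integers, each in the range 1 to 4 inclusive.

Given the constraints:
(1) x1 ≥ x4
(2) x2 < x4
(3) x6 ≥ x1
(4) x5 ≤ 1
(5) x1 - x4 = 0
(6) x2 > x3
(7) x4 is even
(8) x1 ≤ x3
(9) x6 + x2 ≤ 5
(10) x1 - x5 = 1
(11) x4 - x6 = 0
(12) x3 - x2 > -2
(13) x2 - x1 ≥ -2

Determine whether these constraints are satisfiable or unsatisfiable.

Unsatisfiable

Constraints 1, 2, 6, and 8 give x3 < x2, x2 < x4, x4 ≤ x1, x1 ≤ x3. Chaining: x3 < x2 < x4 ≤ x1 ≤ x3, which forces x3 < x3 — impossible.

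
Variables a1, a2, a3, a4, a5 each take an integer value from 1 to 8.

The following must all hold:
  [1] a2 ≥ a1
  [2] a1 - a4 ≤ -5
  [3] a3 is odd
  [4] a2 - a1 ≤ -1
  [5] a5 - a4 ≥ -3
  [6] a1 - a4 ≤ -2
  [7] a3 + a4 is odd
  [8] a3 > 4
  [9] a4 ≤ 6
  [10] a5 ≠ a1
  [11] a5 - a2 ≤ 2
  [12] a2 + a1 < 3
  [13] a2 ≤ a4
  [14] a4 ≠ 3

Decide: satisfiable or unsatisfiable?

Unsatisfiable

Constraints 2, 4, 5, and 11 give a5 − a4 ≥ -3, a4 − a1 ≥ 5, a1 − a2 ≥ 1, a2 − a5 ≥ -2.
Adding all 4 inequalities: the left sides telescope to 0, and the right sides sum to (-3) + 5 + 1 + (-2) = 1. So 0 ≥ 1, which is false.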